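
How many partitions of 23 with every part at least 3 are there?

88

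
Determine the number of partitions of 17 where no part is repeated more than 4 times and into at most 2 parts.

Listing the qualifying partitions of 17:
17
16 + 1
15 + 2
14 + 3
13 + 4
12 + 5
11 + 6
10 + 7
9 + 8

9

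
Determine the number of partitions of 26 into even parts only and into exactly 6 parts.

14

The partitions of 26 that satisfy the conditions:
2,2,2,2,2,16
2,2,2,2,4,14
2,2,2,2,6,12
2,2,2,4,4,12
2,2,2,2,8,10
2,2,2,4,6,10
2,2,4,4,4,10
2,2,2,4,8,8
2,2,2,6,6,8
2,2,4,4,6,8
2,4,4,4,4,8
2,2,4,6,6,6
2,4,4,4,6,6
4,4,4,4,4,6
Counting gives 14.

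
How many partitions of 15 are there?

A full systematic count gives 176.

176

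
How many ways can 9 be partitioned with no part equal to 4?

Listing the qualifying partitions of 9:
9
8, 1
7, 2
7, 1, 1
6, 3
6, 2, 1
6, 1, 1, 1
5, 3, 1
5, 2, 2
5, 2, 1, 1
5, 1, 1, 1, 1
3, 3, 3
3, 3, 2, 1
3, 3, 1, 1, 1
3, 2, 2, 2
3, 2, 2, 1, 1
3, 2, 1, 1, 1, 1
3, 1, 1, 1, 1, 1, 1
2, 2, 2, 2, 1
2, 2, 2, 1, 1, 1
2, 2, 1, 1, 1, 1, 1
2, 1, 1, 1, 1, 1, 1, 1
1, 1, 1, 1, 1, 1, 1, 1, 1

23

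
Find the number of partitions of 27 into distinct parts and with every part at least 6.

16

Enumerating:
27
21+6
20+7
19+8
18+9
17+10
16+11
15+12
14+13
14+7+6
13+8+6
12+9+6
12+8+7
11+10+6
11+9+7
10+9+8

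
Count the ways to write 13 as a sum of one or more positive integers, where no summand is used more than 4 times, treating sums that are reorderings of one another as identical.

76

Direct enumeration gives 76 partitions.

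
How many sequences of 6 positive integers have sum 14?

1287

By stars and bars with positive parts, the count is C(13,5) = 1287.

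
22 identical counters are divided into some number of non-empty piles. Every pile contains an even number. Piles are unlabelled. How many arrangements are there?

56

There are too many to list fully; the first 12 (by largest part) are:
22
2,20
4,18
2,2,18
6,16
2,4,16
2,2,2,16
8,14
2,6,14
4,4,14
2,2,4,14
2,2,2,2,14
…and 44 more, for 56 total.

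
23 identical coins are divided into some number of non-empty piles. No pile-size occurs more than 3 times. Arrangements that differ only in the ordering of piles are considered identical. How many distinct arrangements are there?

Enumerating by decreasing first part gives 592 partitions in all.

592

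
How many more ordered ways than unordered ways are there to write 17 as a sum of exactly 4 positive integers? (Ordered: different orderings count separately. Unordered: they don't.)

521

Compositions: C(16,3) = 560.
Partitions of 17 into exactly 4 parts: 39.
Difference: 560 − 39 = 521.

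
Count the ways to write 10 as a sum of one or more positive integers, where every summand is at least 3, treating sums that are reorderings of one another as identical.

5

Listing the qualifying partitions of 10:
10
3+7
4+6
5+5
3+3+4
Counting gives 5.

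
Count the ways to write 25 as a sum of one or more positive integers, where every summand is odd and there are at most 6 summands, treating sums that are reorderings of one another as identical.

There are too many to list fully; the first 12 (by largest part) are:
25
23+1+1
21+3+1
21+1+1+1+1
19+5+1
19+3+3
19+3+1+1+1
17+7+1
17+5+3
17+5+1+1+1
17+3+3+1+1
15+9+1
…and 35 more, for 47 total.

47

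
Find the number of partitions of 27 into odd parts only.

192

Direct enumeration gives 192 partitions.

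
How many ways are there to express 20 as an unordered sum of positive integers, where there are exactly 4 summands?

There are too many to list fully; the first 12 (by largest part) are:
17, 1, 1, 1
16, 2, 1, 1
15, 3, 1, 1
15, 2, 2, 1
14, 4, 1, 1
14, 3, 2, 1
14, 2, 2, 2
13, 5, 1, 1
13, 4, 2, 1
13, 3, 3, 1
13, 3, 2, 2
12, 6, 1, 1
…and 52 more, for 64 total.

64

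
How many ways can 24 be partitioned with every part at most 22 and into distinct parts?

Enumerating by decreasing first part gives 120 partitions in all.

120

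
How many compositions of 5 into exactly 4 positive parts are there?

4

A composition of 5 into 4 positive parts is chosen by placing 3 dividers among the 4 gaps between 5 units: C(4,3) = 4.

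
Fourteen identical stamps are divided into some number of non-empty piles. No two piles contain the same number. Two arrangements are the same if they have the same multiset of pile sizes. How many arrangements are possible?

22

Enumerating:
14
1 + 13
2 + 12
3 + 11
1 + 2 + 11
4 + 10
1 + 3 + 10
5 + 9
1 + 4 + 9
2 + 3 + 9
6 + 8
1 + 5 + 8
2 + 4 + 8
1 + 2 + 3 + 8
1 + 6 + 7
2 + 5 + 7
3 + 4 + 7
1 + 2 + 4 + 7
3 + 5 + 6
1 + 2 + 5 + 6
1 + 3 + 4 + 6
2 + 3 + 4 + 5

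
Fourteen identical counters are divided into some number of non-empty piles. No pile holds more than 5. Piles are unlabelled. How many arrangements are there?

70

There are too many to list fully; the first 12 (by largest part) are:
5+5+4
5+5+3+1
5+5+2+2
5+5+2+1+1
5+5+1+1+1+1
5+4+4+1
5+4+3+2
5+4+3+1+1
5+4+2+2+1
5+4+2+1+1+1
5+4+1+1+1+1+1
5+3+3+3
…and 58 more, for 70 total.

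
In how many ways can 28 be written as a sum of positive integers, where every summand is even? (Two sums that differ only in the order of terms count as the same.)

Enumerating by decreasing first part gives 135 partitions in all.

135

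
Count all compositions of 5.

The number of compositions of n is 2^(n−1); here 2^4 = 16.

16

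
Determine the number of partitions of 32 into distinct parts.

390

Enumerating by decreasing first part gives 390 partitions in all.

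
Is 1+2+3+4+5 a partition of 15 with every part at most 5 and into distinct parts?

Yes

The parts sum to 15, and the condition 'no summand exceeds 5' holds; the condition 'all summands are distinct' holds.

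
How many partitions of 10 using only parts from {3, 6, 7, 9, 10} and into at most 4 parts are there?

Enumerating:
10
7 + 3

2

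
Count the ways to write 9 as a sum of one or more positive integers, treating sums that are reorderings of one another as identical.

There are too many to list fully; the first 12 (by largest part) are:
9
8+1
7+2
7+1+1
6+3
6+2+1
6+1+1+1
5+4
5+3+1
5+2+2
5+2+1+1
5+1+1+1+1
…and 18 more, for 30 total.

30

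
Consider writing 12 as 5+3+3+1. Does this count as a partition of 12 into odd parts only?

The parts sum to 12, and the condition 'every summand is odd' holds.

Yes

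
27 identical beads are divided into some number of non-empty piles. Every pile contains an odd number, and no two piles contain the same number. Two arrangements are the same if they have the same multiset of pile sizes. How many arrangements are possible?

The partitions of 27 that satisfy the conditions:
27
23, 3, 1
21, 5, 1
19, 7, 1
19, 5, 3
17, 9, 1
17, 7, 3
15, 11, 1
15, 9, 3
15, 7, 5
13, 11, 3
13, 9, 5
11, 9, 7
11, 7, 5, 3, 1

14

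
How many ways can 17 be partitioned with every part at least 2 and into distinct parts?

They are:
17
2,15
3,14
4,13
5,12
2,3,12
6,11
2,4,11
7,10
2,5,10
3,4,10
8,9
2,6,9
3,5,9
2,7,8
3,6,8
4,5,8
2,3,4,8
4,6,7
2,3,5,7
2,4,5,6

21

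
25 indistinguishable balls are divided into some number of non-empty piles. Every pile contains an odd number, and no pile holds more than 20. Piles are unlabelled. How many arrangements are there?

Counting exhaustively, 138 partitions satisfy the conditions.

138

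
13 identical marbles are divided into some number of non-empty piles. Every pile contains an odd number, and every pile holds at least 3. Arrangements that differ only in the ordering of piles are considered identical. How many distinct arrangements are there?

3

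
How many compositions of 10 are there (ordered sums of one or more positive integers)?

Each of the 9 gaps between 10 units is either a break or not: 2^9 = 512.

512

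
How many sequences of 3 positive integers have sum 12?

By stars and bars with positive parts, the count is C(11,2) = 55.

55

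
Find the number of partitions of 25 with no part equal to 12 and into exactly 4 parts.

A full systematic count gives 106.

106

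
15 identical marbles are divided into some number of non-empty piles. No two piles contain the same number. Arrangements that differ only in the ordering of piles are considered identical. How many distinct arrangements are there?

A partial list (first 12 by largest part):
15
1+14
2+13
3+12
1+2+12
4+11
1+3+11
5+10
1+4+10
2+3+10
6+9
1+5+9
…and 15 more, for 27 total.

27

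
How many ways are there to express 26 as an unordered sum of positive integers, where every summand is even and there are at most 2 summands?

Enumerating:
26
24, 2
22, 4
20, 6
18, 8
16, 10
14, 12

7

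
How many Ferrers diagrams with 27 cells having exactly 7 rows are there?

364

Systematic enumeration (by largest part, then next-largest, …) yields 364.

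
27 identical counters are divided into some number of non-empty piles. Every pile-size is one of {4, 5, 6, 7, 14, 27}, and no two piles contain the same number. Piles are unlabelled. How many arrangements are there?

2

Listing the qualifying partitions of 27:
27
14,7,6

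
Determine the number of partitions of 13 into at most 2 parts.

7

They are:
13
12, 1
11, 2
10, 3
9, 4
8, 5
7, 6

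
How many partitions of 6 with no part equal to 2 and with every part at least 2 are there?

2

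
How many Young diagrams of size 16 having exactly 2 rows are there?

They are:
15 + 1
14 + 2
13 + 3
12 + 4
11 + 5
10 + 6
9 + 7
8 + 8

8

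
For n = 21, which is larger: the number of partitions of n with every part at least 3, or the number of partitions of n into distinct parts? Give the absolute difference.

Partitions of 21 with every part at least 3: 60.
Partitions of 21 into distinct parts: 76.
|60 − 76| = 16.

16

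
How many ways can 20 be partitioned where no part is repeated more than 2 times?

202

Enumerating by decreasing first part gives 202 partitions in all.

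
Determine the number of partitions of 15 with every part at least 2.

41

There are too many to list fully; the first 12 (by largest part) are:
15
2 + 13
3 + 12
4 + 11
2 + 2 + 11
5 + 10
2 + 3 + 10
6 + 9
2 + 4 + 9
3 + 3 + 9
2 + 2 + 2 + 9
7 + 8
…and 29 more, for 41 total.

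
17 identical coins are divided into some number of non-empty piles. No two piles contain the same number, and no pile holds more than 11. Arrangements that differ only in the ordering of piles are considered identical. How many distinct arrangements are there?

28

A partial list (first 12 by largest part):
11,6
11,5,1
11,4,2
11,3,2,1
10,7
10,6,1
10,5,2
10,4,3
10,4,2,1
9,8
9,7,1
9,6,2
…and 16 more, for 28 total.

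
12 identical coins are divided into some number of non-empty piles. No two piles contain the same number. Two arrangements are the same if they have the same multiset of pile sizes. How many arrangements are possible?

They are:
12
11+1
10+2
9+3
9+2+1
8+4
8+3+1
7+5
7+4+1
7+3+2
6+5+1
6+4+2
6+3+2+1
5+4+3
5+4+2+1
That's 15 in total.

15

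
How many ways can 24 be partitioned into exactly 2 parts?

12

They are:
23+1
22+2
21+3
20+4
19+5
18+6
17+7
16+8
15+9
14+10
13+11
12+12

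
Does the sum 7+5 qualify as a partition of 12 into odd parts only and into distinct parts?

Yes

The parts sum to 12, and the condition 'every summand is odd' holds; the condition 'all summands are distinct' holds.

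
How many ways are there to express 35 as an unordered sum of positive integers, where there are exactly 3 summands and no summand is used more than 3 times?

102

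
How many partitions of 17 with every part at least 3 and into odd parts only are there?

The partitions of 17 that satisfy the conditions:
17
11, 3, 3
9, 5, 3
7, 7, 3
7, 5, 5
5, 3, 3, 3, 3

6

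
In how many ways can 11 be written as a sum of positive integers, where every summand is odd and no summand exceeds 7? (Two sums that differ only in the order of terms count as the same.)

Listing the qualifying partitions of 11:
1 + 3 + 7
1 + 1 + 1 + 1 + 7
1 + 5 + 5
3 + 3 + 5
1 + 1 + 1 + 3 + 5
1 + 1 + 1 + 1 + 1 + 1 + 5
1 + 1 + 3 + 3 + 3
1 + 1 + 1 + 1 + 1 + 3 + 3
1 + 1 + 1 + 1 + 1 + 1 + 1 + 1 + 3
1 + 1 + 1 + 1 + 1 + 1 + 1 + 1 + 1 + 1 + 1

10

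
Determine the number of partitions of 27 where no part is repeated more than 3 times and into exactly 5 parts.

Counting exhaustively, 249 partitions satisfy the conditions.

249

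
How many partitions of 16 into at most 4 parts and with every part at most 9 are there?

41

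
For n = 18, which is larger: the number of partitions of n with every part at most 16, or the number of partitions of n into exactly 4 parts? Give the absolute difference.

Partitions of 18 with every part at most 16: 383.
Partitions of 18 into exactly 4 parts: 47.
|383 − 47| = 336.

336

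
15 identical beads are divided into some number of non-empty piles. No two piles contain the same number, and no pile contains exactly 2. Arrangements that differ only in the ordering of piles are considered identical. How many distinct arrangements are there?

They are:
15
14+1
12+3
11+4
11+3+1
10+5
10+4+1
9+6
9+5+1
8+7
8+6+1
8+4+3
7+5+3
7+4+3+1
6+5+4
6+5+3+1

16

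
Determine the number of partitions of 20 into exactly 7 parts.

A full systematic count gives 82.

82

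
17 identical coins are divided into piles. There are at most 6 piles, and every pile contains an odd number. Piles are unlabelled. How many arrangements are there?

Enumerating:
17
1+1+15
1+3+13
1+1+1+1+13
1+5+11
3+3+11
1+1+1+3+11
1+7+9
3+5+9
1+1+1+5+9
1+1+3+3+9
3+7+7
1+1+1+7+7
5+5+7
1+1+3+5+7
1+3+3+3+7
1+1+5+5+5
1+3+3+5+5
3+3+3+3+5
Counting gives 19.

19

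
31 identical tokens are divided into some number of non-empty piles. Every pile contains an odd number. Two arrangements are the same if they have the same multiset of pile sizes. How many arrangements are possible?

340

Counting exhaustively, 340 partitions satisfy the conditions.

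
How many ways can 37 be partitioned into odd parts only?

Enumerating by decreasing first part gives 760 partitions in all.

760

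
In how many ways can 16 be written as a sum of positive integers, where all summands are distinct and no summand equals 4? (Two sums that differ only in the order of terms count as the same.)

22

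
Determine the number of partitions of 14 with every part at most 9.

123

A full systematic count gives 123.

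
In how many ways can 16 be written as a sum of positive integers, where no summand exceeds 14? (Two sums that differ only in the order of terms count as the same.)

229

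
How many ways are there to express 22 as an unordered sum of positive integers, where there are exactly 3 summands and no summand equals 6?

32

There are too many to list fully; the first 12 (by largest part) are:
20, 1, 1
19, 2, 1
18, 3, 1
18, 2, 2
17, 4, 1
17, 3, 2
16, 5, 1
16, 4, 2
16, 3, 3
15, 5, 2
15, 4, 3
14, 7, 1
…and 20 more, for 32 total.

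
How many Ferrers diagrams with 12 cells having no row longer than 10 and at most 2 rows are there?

Listing the qualifying partitions of 12:
2,10
3,9
4,8
5,7
6,6
Counting gives 5.

5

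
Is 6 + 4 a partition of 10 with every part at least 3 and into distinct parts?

Yes

The parts sum to 10, and the condition 'every summand is at least 3' holds; the condition 'all summands are distinct' holds.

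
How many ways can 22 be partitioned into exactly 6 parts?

Direct enumeration gives 136 partitions.

136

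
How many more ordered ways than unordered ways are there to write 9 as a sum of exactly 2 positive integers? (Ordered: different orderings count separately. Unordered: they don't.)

Compositions: C(8,1) = 8.
Unordered (partitions into 2 parts): 4.
Difference: 8 − 4 = 4.

4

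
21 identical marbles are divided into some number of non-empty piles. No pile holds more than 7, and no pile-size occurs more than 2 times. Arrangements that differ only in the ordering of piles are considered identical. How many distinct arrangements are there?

There are too many to list fully; the first 12 (by largest part) are:
1, 6, 7, 7
2, 5, 7, 7
1, 1, 5, 7, 7
3, 4, 7, 7
1, 2, 4, 7, 7
1, 3, 3, 7, 7
2, 2, 3, 7, 7
1, 1, 2, 3, 7, 7
2, 6, 6, 7
1, 1, 6, 6, 7
3, 5, 6, 7
1, 2, 5, 6, 7
…and 57 more, for 69 total.

69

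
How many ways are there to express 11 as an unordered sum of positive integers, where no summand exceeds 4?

A partial list (first 12 by largest part):
4+4+3
4+4+2+1
4+4+1+1+1
4+3+3+1
4+3+2+2
4+3+2+1+1
4+3+1+1+1+1
4+2+2+2+1
4+2+2+1+1+1
4+2+1+1+1+1+1
4+1+1+1+1+1+1+1
3+3+3+2
…and 15 more, for 27 total.

27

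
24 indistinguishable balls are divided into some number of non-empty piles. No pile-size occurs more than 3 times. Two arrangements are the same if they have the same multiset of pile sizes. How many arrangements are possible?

Enumerating by decreasing first part gives 722 partitions in all.

722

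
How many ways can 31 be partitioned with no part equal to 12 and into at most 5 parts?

654

Direct enumeration gives 654 partitions.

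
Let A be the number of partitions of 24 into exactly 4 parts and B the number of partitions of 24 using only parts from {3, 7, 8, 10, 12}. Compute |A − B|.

100

Partitions of 24 into exactly 4 parts: 108.
Partitions of 24 using only parts from {3, 7, 8, 10, 12}: 8.
|108 − 8| = 100.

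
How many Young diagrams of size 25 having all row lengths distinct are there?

A full systematic count gives 142.

142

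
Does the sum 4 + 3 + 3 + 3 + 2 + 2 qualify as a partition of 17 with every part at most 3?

The parts sum to 17, and the condition 'no summand exceeds 3' is violated.

No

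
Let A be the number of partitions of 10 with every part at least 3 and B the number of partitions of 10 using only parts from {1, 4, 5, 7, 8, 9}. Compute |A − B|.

Partitions of 10 with every part at least 3: 5.
Partitions of 10 using only parts from {1, 4, 5, 7, 8, 9}: 9.
|5 − 9| = 4.

4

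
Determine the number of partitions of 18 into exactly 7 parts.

A partial list (first 12 by largest part):
12+1+1+1+1+1+1
11+2+1+1+1+1+1
10+3+1+1+1+1+1
10+2+2+1+1+1+1
9+4+1+1+1+1+1
9+3+2+1+1+1+1
9+2+2+2+1+1+1
8+5+1+1+1+1+1
8+4+2+1+1+1+1
8+3+3+1+1+1+1
8+3+2+2+1+1+1
8+2+2+2+2+1+1
…and 37 more, for 49 total.

49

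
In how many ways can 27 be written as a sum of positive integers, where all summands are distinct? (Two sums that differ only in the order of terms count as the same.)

192

There are 192 such partitions.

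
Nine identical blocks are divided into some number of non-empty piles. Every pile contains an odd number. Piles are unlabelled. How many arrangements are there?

8

Enumerating:
9
7 + 1 + 1
5 + 3 + 1
5 + 1 + 1 + 1 + 1
3 + 3 + 3
3 + 3 + 1 + 1 + 1
3 + 1 + 1 + 1 + 1 + 1 + 1
1 + 1 + 1 + 1 + 1 + 1 + 1 + 1 + 1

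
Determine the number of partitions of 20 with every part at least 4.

Listing the qualifying partitions of 20:
20
16, 4
15, 5
14, 6
13, 7
12, 8
12, 4, 4
11, 9
11, 5, 4
10, 10
10, 6, 4
10, 5, 5
9, 7, 4
9, 6, 5
8, 8, 4
8, 7, 5
8, 6, 6
8, 4, 4, 4
7, 7, 6
7, 5, 4, 4
6, 6, 4, 4
6, 5, 5, 4
5, 5, 5, 5
4, 4, 4, 4, 4
Counting gives 24.

24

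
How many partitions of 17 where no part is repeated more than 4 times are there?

205

There are 205 such partitions.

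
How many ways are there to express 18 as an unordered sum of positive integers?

There are 385 such partitions.

385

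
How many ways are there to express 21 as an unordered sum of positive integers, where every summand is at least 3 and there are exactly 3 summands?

The partitions of 21 that satisfy the conditions:
15, 3, 3
14, 4, 3
13, 5, 3
13, 4, 4
12, 6, 3
12, 5, 4
11, 7, 3
11, 6, 4
11, 5, 5
10, 8, 3
10, 7, 4
10, 6, 5
9, 9, 3
9, 8, 4
9, 7, 5
9, 6, 6
8, 8, 5
8, 7, 6
7, 7, 7
Counting gives 19.

19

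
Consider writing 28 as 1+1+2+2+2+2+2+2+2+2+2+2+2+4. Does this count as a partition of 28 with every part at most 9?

The parts sum to 28, and the condition 'no summand exceeds 9' holds.

Yes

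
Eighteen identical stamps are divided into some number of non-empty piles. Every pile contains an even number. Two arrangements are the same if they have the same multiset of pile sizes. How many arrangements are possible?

30

A partial list (first 12 by largest part):
18
16 + 2
14 + 4
14 + 2 + 2
12 + 6
12 + 4 + 2
12 + 2 + 2 + 2
10 + 8
10 + 6 + 2
10 + 4 + 4
10 + 4 + 2 + 2
10 + 2 + 2 + 2 + 2
…and 18 more, for 30 total.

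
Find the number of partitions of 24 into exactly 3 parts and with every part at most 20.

A partial list (first 12 by largest part):
20, 3, 1
20, 2, 2
19, 4, 1
19, 3, 2
18, 5, 1
18, 4, 2
18, 3, 3
17, 6, 1
17, 5, 2
17, 4, 3
16, 7, 1
16, 6, 2
…and 34 more, for 46 total.

46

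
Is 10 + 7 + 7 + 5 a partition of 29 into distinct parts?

The parts sum to 29, and the condition 'all summands are distinct' is violated.

No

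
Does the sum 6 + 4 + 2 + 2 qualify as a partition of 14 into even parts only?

Yes

The parts sum to 14, and the condition 'every summand is even' holds.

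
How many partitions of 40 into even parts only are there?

Counting exhaustively, 627 partitions satisfy the conditions.

627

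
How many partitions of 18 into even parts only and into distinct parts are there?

They are:
18
16,2
14,4
12,6
12,4,2
10,8
10,6,2
8,6,4

8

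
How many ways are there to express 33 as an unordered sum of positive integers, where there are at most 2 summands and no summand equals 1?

Enumerating:
33
31+2
30+3
29+4
28+5
27+6
26+7
25+8
24+9
23+10
22+11
21+12
20+13
19+14
18+15
17+16

16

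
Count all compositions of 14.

8192

There are 13 gaps and each independently is a cut or not, giving 2^13 = 8192.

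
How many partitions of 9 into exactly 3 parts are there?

7

Enumerating:
7 + 1 + 1
6 + 2 + 1
5 + 3 + 1
5 + 2 + 2
4 + 4 + 1
4 + 3 + 2
3 + 3 + 3
Counting gives 7.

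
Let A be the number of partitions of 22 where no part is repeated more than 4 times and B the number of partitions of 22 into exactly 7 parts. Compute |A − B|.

Partitions of 22 where no part is repeated more than 4 times: 628.
Partitions of 22 into exactly 7 parts: 131.
|628 − 131| = 497.

497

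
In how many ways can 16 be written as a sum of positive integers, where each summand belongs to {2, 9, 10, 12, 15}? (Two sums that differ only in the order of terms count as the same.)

3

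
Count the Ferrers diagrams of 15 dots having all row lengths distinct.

A partial list (first 12 by largest part):
15
14+1
13+2
12+3
12+2+1
11+4
11+3+1
10+5
10+4+1
10+3+2
9+6
9+5+1
…and 15 more, for 27 total.

27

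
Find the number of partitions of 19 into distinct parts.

54

A partial list (first 12 by largest part):
19
18, 1
17, 2
16, 3
16, 2, 1
15, 4
15, 3, 1
14, 5
14, 4, 1
14, 3, 2
13, 6
13, 5, 1
…and 42 more, for 54 total.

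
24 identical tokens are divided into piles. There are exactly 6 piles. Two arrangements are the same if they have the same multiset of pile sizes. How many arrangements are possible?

There are 199 such partitions.

199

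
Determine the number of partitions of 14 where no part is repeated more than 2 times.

A partial list (first 12 by largest part):
14
1+13
2+12
1+1+12
3+11
1+2+11
4+10
1+3+10
2+2+10
1+1+2+10
5+9
1+4+9
…and 45 more, for 57 total.

57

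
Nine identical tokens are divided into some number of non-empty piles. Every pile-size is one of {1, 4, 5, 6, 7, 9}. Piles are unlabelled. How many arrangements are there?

8

Listing the qualifying partitions of 9:
9
7+1+1
6+1+1+1
5+4
5+1+1+1+1
4+4+1
4+1+1+1+1+1
1+1+1+1+1+1+1+1+1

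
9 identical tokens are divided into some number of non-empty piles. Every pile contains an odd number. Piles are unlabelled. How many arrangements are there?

8

Enumerating:
9
7,1,1
5,3,1
5,1,1,1,1
3,3,3
3,3,1,1,1
3,1,1,1,1,1,1
1,1,1,1,1,1,1,1,1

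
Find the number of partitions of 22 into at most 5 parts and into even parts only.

37

There are too many to list fully; the first 12 (by largest part) are:
22
20+2
18+4
18+2+2
16+6
16+4+2
16+2+2+2
14+8
14+6+2
14+4+4
14+4+2+2
14+2+2+2+2
…and 25 more, for 37 total.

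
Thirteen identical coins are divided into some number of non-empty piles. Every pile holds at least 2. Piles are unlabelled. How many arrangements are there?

The partitions of 13 that satisfy the conditions:
13
11 + 2
10 + 3
9 + 4
9 + 2 + 2
8 + 5
8 + 3 + 2
7 + 6
7 + 4 + 2
7 + 3 + 3
7 + 2 + 2 + 2
6 + 5 + 2
6 + 4 + 3
6 + 3 + 2 + 2
5 + 5 + 3
5 + 4 + 4
5 + 4 + 2 + 2
5 + 3 + 3 + 2
5 + 2 + 2 + 2 + 2
4 + 4 + 3 + 2
4 + 3 + 3 + 3
4 + 3 + 2 + 2 + 2
3 + 3 + 3 + 2 + 2
3 + 2 + 2 + 2 + 2 + 2
Counting gives 24.

24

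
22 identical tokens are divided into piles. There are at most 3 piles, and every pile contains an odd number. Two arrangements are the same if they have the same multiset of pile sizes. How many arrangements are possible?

Listing the qualifying partitions of 22:
21,1
19,3
17,5
15,7
13,9
11,11
That's 6 in total.

6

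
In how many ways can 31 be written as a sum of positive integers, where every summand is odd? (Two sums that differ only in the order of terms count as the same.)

340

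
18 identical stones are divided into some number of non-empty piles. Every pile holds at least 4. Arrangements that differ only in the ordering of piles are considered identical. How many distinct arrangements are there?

The partitions of 18 that satisfy the conditions:
18
14, 4
13, 5
12, 6
11, 7
10, 8
10, 4, 4
9, 9
9, 5, 4
8, 6, 4
8, 5, 5
7, 7, 4
7, 6, 5
6, 6, 6
6, 4, 4, 4
5, 5, 4, 4

16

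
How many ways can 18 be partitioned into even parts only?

30

There are too many to list fully; the first 12 (by largest part) are:
18
16, 2
14, 4
14, 2, 2
12, 6
12, 4, 2
12, 2, 2, 2
10, 8
10, 6, 2
10, 4, 4
10, 4, 2, 2
10, 2, 2, 2, 2
…and 18 more, for 30 total.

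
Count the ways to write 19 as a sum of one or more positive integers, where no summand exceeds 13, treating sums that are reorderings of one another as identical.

471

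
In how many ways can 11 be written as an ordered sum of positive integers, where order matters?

There are 10 gaps and each independently is a cut or not, giving 2^10 = 1024.

1024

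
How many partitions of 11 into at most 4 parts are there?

27

There are too many to list fully; the first 12 (by largest part) are:
11
1+10
2+9
1+1+9
3+8
1+2+8
1+1+1+8
4+7
1+3+7
2+2+7
1+1+2+7
5+6
…and 15 more, for 27 total.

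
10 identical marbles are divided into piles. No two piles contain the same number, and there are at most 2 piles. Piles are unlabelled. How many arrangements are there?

5

The partitions of 10 that satisfy the conditions:
10
9+1
8+2
7+3
6+4
That's 5 in total.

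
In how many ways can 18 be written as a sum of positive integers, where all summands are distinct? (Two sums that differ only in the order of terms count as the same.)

There are too many to list fully; the first 12 (by largest part) are:
18
17,1
16,2
15,3
15,2,1
14,4
14,3,1
13,5
13,4,1
13,3,2
12,6
12,5,1
…and 34 more, for 46 total.

46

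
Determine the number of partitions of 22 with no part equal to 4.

617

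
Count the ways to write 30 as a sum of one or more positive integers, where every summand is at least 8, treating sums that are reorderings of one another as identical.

16

They are:
30
8,22
9,21
10,20
11,19
12,18
13,17
14,16
15,15
8,8,14
8,9,13
8,10,12
9,9,12
8,11,11
9,10,11
10,10,10
That's 16 in total.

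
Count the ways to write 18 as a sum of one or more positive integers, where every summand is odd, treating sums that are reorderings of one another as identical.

46

There are too many to list fully; the first 12 (by largest part) are:
17, 1
15, 3
15, 1, 1, 1
13, 5
13, 3, 1, 1
13, 1, 1, 1, 1, 1
11, 7
11, 5, 1, 1
11, 3, 3, 1
11, 3, 1, 1, 1, 1
11, 1, 1, 1, 1, 1, 1, 1
9, 9
…and 34 more, for 46 total.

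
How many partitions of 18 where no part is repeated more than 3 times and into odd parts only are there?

Enumerating:
17,1
15,3
15,1,1,1
13,5
13,3,1,1
11,7
11,5,1,1
11,3,3,1
9,9
9,7,1,1
9,5,3,1
9,3,3,3
9,3,3,1,1,1
7,7,3,1
7,5,5,1
7,5,3,3
7,5,3,1,1,1
7,3,3,3,1,1
5,5,5,3
5,5,5,1,1,1
5,5,3,3,1,1

21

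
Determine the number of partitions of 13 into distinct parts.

The partitions of 13 that satisfy the conditions:
13
1 + 12
2 + 11
3 + 10
1 + 2 + 10
4 + 9
1 + 3 + 9
5 + 8
1 + 4 + 8
2 + 3 + 8
6 + 7
1 + 5 + 7
2 + 4 + 7
1 + 2 + 3 + 7
2 + 5 + 6
3 + 4 + 6
1 + 2 + 4 + 6
1 + 3 + 4 + 5

18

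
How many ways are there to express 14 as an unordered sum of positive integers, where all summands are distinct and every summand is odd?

3

The partitions of 14 that satisfy the conditions:
1, 13
3, 11
5, 9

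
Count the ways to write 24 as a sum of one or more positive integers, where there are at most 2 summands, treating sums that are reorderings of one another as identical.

13

Listing the qualifying partitions of 24:
24
1,23
2,22
3,21
4,20
5,19
6,18
7,17
8,16
9,15
10,14
11,13
12,12
That's 13 in total.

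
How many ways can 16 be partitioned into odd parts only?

A partial list (first 12 by largest part):
15 + 1
13 + 3
13 + 1 + 1 + 1
11 + 5
11 + 3 + 1 + 1
11 + 1 + 1 + 1 + 1 + 1
9 + 7
9 + 5 + 1 + 1
9 + 3 + 3 + 1
9 + 3 + 1 + 1 + 1 + 1
9 + 1 + 1 + 1 + 1 + 1 + 1 + 1
7 + 7 + 1 + 1
…and 20 more, for 32 total.

32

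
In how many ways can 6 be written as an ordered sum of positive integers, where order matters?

32

The number of compositions of n is 2^(n−1); here 2^5 = 32.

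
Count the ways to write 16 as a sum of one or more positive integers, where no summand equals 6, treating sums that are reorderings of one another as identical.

189

There are 189 such partitions.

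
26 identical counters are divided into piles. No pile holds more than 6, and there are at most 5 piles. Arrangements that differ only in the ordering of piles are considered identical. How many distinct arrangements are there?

5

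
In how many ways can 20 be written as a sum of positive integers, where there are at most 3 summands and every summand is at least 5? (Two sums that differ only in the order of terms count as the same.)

The partitions of 20 that satisfy the conditions:
20
15+5
14+6
13+7
12+8
11+9
10+10
10+5+5
9+6+5
8+7+5
8+6+6
7+7+6

12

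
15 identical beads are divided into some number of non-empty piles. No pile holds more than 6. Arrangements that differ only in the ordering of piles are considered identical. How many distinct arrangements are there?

110

Direct enumeration gives 110 partitions.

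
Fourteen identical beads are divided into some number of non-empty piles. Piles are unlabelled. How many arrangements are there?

135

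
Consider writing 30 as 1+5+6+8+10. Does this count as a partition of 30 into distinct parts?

Yes

The parts sum to 30, and the condition 'all summands are distinct' holds.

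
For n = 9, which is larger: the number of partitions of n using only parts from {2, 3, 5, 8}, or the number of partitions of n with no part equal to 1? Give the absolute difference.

Partitions of 9 using only parts from {2, 3, 5, 8}: 3.
Partitions of 9 with no part equal to 1: 8.
|3 − 8| = 5.

5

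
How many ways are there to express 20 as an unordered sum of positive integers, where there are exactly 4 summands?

64

A partial list (first 12 by largest part):
17,1,1,1
16,2,1,1
15,3,1,1
15,2,2,1
14,4,1,1
14,3,2,1
14,2,2,2
13,5,1,1
13,4,2,1
13,3,3,1
13,3,2,2
12,6,1,1
…and 52 more, for 64 total.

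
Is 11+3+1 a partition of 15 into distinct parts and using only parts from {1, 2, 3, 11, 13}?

Yes

The parts sum to 15, and the condition 'all summands are distinct' holds; the condition 'each summand belongs to {1, 2, 3, 11, 13}' holds.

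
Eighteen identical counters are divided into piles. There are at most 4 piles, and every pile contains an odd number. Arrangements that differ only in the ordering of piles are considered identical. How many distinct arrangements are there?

Enumerating:
17,1
15,3
15,1,1,1
13,5
13,3,1,1
11,7
11,5,1,1
11,3,3,1
9,9
9,7,1,1
9,5,3,1
9,3,3,3
7,7,3,1
7,5,5,1
7,5,3,3
5,5,5,3
Counting gives 16.

16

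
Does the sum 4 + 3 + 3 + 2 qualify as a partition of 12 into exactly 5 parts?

The parts sum to 12, and the condition 'there are exactly 5 summands' is violated.

No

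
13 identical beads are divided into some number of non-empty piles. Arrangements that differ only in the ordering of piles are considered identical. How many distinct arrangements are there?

101

Direct enumeration gives 101 partitions.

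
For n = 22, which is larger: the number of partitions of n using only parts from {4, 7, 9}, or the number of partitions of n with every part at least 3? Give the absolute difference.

71

Partitions of 22 using only parts from {4, 7, 9}: 2.
Partitions of 22 with every part at least 3: 73.
|2 − 73| = 71.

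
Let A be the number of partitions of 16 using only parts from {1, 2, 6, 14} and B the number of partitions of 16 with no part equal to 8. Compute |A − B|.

189

Partitions of 16 using only parts from {1, 2, 6, 14}: 20.
Partitions of 16 with no part equal to 8: 209.
|20 − 209| = 189.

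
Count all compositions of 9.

There are 8 gaps and each independently is a cut or not, giving 2^8 = 256.

256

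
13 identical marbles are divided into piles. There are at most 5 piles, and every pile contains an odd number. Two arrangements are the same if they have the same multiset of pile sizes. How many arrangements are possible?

11

They are:
13
11+1+1
9+3+1
9+1+1+1+1
7+5+1
7+3+3
7+3+1+1+1
5+5+3
5+5+1+1+1
5+3+3+1+1
3+3+3+3+1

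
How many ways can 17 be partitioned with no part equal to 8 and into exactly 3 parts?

Listing the qualifying partitions of 17:
15 + 1 + 1
14 + 2 + 1
13 + 3 + 1
13 + 2 + 2
12 + 4 + 1
12 + 3 + 2
11 + 5 + 1
11 + 4 + 2
11 + 3 + 3
10 + 6 + 1
10 + 5 + 2
10 + 4 + 3
9 + 7 + 1
9 + 6 + 2
9 + 5 + 3
9 + 4 + 4
7 + 7 + 3
7 + 6 + 4
7 + 5 + 5
6 + 6 + 5
That's 20 in total.

20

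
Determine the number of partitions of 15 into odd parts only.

A partial list (first 12 by largest part):
15
13 + 1 + 1
11 + 3 + 1
11 + 1 + 1 + 1 + 1
9 + 5 + 1
9 + 3 + 3
9 + 3 + 1 + 1 + 1
9 + 1 + 1 + 1 + 1 + 1 + 1
7 + 7 + 1
7 + 5 + 3
7 + 5 + 1 + 1 + 1
7 + 3 + 3 + 1 + 1
…and 15 more, for 27 total.

27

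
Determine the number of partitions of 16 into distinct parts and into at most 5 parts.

32

There are too many to list fully; the first 12 (by largest part) are:
16
1 + 15
2 + 14
3 + 13
1 + 2 + 13
4 + 12
1 + 3 + 12
5 + 11
1 + 4 + 11
2 + 3 + 11
6 + 10
1 + 5 + 10
…and 20 more, for 32 total.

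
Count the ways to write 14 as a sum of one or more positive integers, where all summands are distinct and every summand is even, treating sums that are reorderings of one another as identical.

The partitions of 14 that satisfy the conditions:
14
12, 2
10, 4
8, 6
8, 4, 2
Counting gives 5.

5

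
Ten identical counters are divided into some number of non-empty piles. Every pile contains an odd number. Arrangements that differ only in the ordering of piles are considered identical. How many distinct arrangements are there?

Listing the qualifying partitions of 10:
9, 1
7, 3
7, 1, 1, 1
5, 5
5, 3, 1, 1
5, 1, 1, 1, 1, 1
3, 3, 3, 1
3, 3, 1, 1, 1, 1
3, 1, 1, 1, 1, 1, 1, 1
1, 1, 1, 1, 1, 1, 1, 1, 1, 1
Counting gives 10.

10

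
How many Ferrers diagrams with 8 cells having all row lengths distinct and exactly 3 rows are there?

They are:
5+2+1
4+3+1

2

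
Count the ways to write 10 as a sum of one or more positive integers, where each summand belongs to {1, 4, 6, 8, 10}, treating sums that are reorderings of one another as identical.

7

The partitions of 10 that satisfy the conditions:
10
8, 1, 1
6, 4
6, 1, 1, 1, 1
4, 4, 1, 1
4, 1, 1, 1, 1, 1, 1
1, 1, 1, 1, 1, 1, 1, 1, 1, 1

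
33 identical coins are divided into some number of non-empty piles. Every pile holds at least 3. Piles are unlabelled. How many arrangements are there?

556

Counting exhaustively, 556 partitions satisfy the conditions.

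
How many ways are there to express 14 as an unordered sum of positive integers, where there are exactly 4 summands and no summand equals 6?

18

The partitions of 14 that satisfy the conditions:
1 + 1 + 1 + 11
1 + 1 + 2 + 10
1 + 1 + 3 + 9
1 + 2 + 2 + 9
1 + 1 + 4 + 8
1 + 2 + 3 + 8
2 + 2 + 2 + 8
1 + 1 + 5 + 7
1 + 2 + 4 + 7
1 + 3 + 3 + 7
2 + 2 + 3 + 7
1 + 3 + 5 + 5
2 + 2 + 5 + 5
1 + 4 + 4 + 5
2 + 3 + 4 + 5
3 + 3 + 3 + 5
2 + 4 + 4 + 4
3 + 3 + 4 + 4
That's 18 in total.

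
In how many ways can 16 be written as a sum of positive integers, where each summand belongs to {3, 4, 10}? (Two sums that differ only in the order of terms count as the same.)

The partitions of 16 that satisfy the conditions:
10,3,3
4,4,4,4
4,3,3,3,3
Counting gives 3.

3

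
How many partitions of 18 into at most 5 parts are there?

141

Direct enumeration gives 141 partitions.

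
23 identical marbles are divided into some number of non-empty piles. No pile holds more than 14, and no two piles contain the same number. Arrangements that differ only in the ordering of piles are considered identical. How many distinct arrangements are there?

79

Counting exhaustively, 79 partitions satisfy the conditions.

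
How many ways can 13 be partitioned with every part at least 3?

The partitions of 13 that satisfy the conditions:
13
10,3
9,4
8,5
7,6
7,3,3
6,4,3
5,5,3
5,4,4
4,3,3,3
That's 10 in total.

10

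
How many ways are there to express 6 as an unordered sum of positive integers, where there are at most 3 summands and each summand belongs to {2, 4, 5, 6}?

3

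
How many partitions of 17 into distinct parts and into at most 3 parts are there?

Listing the qualifying partitions of 17:
17
16,1
15,2
14,3
14,2,1
13,4
13,3,1
12,5
12,4,1
12,3,2
11,6
11,5,1
11,4,2
10,7
10,6,1
10,5,2
10,4,3
9,8
9,7,1
9,6,2
9,5,3
8,7,2
8,6,3
8,5,4
7,6,4

25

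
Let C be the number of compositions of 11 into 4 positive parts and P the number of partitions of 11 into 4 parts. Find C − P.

109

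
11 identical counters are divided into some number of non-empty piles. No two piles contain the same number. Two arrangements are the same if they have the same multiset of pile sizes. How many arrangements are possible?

12

Enumerating:
11
10+1
9+2
8+3
8+2+1
7+4
7+3+1
6+5
6+4+1
6+3+2
5+4+2
5+3+2+1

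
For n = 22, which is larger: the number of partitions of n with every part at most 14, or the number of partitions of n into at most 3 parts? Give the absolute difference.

905

Partitions of 22 with every part at most 14: 957.
Partitions of 22 into at most 3 parts: 52.
|957 − 52| = 905.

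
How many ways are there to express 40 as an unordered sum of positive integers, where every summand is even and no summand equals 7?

627

Systematic enumeration (by largest part, then next-largest, …) yields 627.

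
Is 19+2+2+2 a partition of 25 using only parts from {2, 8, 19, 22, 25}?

The parts sum to 25, and the condition 'each summand belongs to {2, 8, 19, 22, 25}' holds.

Yes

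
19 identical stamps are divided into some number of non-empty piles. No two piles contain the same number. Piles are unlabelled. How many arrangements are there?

A partial list (first 12 by largest part):
19
18 + 1
17 + 2
16 + 3
16 + 2 + 1
15 + 4
15 + 3 + 1
14 + 5
14 + 4 + 1
14 + 3 + 2
13 + 6
13 + 5 + 1
…and 42 more, for 54 total.

54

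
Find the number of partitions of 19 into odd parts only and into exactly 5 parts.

13

Enumerating:
1, 1, 1, 1, 15
1, 1, 1, 3, 13
1, 1, 1, 5, 11
1, 1, 3, 3, 11
1, 1, 1, 7, 9
1, 1, 3, 5, 9
1, 3, 3, 3, 9
1, 1, 3, 7, 7
1, 1, 5, 5, 7
1, 3, 3, 5, 7
3, 3, 3, 3, 7
1, 3, 5, 5, 5
3, 3, 3, 5, 5
Counting gives 13.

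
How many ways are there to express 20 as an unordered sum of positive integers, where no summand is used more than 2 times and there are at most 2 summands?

11

Listing the qualifying partitions of 20:
20
1+19
2+18
3+17
4+16
5+15
6+14
7+13
8+12
9+11
10+10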